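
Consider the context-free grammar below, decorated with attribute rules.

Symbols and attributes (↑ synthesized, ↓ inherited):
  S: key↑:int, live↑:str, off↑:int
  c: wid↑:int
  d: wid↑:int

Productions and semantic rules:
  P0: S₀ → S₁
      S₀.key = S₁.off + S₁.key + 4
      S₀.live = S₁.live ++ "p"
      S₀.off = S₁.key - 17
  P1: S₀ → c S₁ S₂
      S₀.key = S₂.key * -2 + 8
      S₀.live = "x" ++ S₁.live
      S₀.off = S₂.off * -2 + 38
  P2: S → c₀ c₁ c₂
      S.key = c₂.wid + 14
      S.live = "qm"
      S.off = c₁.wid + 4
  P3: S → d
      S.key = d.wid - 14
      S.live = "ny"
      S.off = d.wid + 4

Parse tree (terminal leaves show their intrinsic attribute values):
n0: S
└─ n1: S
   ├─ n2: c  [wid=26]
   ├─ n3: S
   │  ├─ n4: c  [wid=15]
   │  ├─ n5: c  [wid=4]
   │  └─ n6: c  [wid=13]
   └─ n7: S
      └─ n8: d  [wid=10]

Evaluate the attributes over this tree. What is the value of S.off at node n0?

-1

1. n2.wid = 26  [terminal]
2. n4.wid = 15  [terminal]
3. n5.wid = 4  [terminal]
4. n6.wid = 13  [terminal]
5. n3.key = 27  [c₂.wid + 14]
6. n3.live = "qm"  ["qm"]
7. n3.off = 8  [c₁.wid + 4]
8. n8.wid = 10  [terminal]
9. n7.key = -4  [d.wid - 14]
10. n7.live = "ny"  ["ny"]
11. n7.off = 14  [d.wid + 4]
12. n1.key = 16  [S₂.key * -2 + 8]
13. n1.live = "xqm"  ["x" ++ S₁.live]
14. n1.off = 10  [S₂.off * -2 + 38]
15. n0.key = 30  [S₁.off + S₁.key + 4]
16. n0.live = "xqmp"  [S₁.live ++ "p"]
17. n0.off = -1  [S₁.key - 17]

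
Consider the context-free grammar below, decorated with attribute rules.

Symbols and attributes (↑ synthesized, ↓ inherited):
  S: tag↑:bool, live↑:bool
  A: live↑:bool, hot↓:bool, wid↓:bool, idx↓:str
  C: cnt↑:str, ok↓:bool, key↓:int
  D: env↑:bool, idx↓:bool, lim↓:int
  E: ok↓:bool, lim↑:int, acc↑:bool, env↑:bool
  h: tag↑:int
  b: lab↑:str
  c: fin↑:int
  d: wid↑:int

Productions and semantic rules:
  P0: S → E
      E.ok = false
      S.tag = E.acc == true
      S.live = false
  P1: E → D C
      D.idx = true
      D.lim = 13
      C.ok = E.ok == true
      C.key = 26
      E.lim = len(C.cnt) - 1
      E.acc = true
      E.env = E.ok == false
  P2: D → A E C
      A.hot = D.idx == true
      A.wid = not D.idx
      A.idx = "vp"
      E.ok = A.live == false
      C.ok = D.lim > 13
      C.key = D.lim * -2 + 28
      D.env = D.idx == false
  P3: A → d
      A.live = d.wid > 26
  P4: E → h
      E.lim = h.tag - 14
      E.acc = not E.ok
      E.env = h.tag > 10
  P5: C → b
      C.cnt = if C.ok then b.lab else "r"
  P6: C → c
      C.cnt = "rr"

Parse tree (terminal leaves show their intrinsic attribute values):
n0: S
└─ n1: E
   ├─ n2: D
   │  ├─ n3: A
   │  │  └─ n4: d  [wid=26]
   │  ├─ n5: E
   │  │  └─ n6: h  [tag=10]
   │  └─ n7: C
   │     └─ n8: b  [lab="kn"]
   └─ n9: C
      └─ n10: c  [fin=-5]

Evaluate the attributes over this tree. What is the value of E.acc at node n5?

1. n1.ok = false  [false]
2. n2.idx = true  [true]
3. n2.lim = 13  [13]
4. n3.hot = true  [D.idx == true]
5. n3.wid = false  [not D.idx]
6. n3.idx = "vp"  ["vp"]
7. n4.wid = 26  [terminal]
8. n3.live = false  [d.wid > 26]
9. n5.ok = true  [A.live == false]
10. n6.tag = 10  [terminal]
11. n5.lim = -4  [h.tag - 14]
12. n5.acc = false  [not E.ok]
13. n5.env = false  [h.tag > 10]
14. n7.ok = false  [D.lim > 13]
15. n7.key = 2  [D.lim * -2 + 28]
16. n8.lab = "kn"  [terminal]
17. n7.cnt = "r"  [if C.ok then b.lab else "r"]
18. n2.env = false  [D.idx == false]
19. n9.ok = false  [E.ok == true]
20. n9.key = 26  [26]
21. n10.fin = -5  [terminal]
22. n9.cnt = "rr"  ["rr"]
23. n1.lim = 1  [len(C.cnt) - 1]
24. n1.acc = true  [true]
25. n1.env = true  [E.ok == false]
26. n0.tag = true  [E.acc == true]
27. n0.live = false  [false]

false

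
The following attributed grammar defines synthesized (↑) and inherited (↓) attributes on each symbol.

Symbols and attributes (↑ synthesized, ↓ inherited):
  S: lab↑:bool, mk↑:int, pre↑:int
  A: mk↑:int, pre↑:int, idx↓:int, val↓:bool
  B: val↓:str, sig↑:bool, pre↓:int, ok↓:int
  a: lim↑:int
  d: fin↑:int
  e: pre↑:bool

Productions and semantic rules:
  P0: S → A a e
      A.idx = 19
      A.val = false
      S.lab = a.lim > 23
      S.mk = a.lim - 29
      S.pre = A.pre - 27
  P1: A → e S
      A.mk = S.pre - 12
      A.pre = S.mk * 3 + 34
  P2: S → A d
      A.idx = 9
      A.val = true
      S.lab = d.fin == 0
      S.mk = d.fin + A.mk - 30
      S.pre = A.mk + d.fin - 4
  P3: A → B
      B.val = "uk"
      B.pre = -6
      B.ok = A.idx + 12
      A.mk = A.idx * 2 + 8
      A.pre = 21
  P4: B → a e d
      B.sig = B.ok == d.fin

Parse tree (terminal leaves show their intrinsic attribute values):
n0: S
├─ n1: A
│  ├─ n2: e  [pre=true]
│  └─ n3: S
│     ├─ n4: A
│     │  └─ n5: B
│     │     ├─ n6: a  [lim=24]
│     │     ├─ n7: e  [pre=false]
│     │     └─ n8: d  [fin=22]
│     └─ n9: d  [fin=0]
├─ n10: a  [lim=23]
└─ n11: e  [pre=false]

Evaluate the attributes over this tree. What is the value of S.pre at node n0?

1. n1.idx = 19  [19]
2. n1.val = false  [false]
3. n2.pre = true  [terminal]
4. n4.idx = 9  [9]
5. n4.val = true  [true]
6. n5.val = "uk"  ["uk"]
7. n5.pre = -6  [-6]
8. n5.ok = 21  [A.idx + 12]
9. n6.lim = 24  [terminal]
10. n7.pre = false  [terminal]
11. n8.fin = 22  [terminal]
12. n5.sig = false  [B.ok == d.fin]
13. n4.mk = 26  [A.idx * 2 + 8]
14. n4.pre = 21  [21]
15. n9.fin = 0  [terminal]
16. n3.lab = true  [d.fin == 0]
17. n3.mk = -4  [d.fin + A.mk - 30]
18. n3.pre = 22  [A.mk + d.fin - 4]
19. n1.mk = 10  [S.pre - 12]
20. n1.pre = 22  [S.mk * 3 + 34]
21. n10.lim = 23  [terminal]
22. n11.pre = false  [terminal]
23. n0.lab = false  [a.lim > 23]
24. n0.mk = -6  [a.lim - 29]
25. n0.pre = -5  [A.pre - 27]

-5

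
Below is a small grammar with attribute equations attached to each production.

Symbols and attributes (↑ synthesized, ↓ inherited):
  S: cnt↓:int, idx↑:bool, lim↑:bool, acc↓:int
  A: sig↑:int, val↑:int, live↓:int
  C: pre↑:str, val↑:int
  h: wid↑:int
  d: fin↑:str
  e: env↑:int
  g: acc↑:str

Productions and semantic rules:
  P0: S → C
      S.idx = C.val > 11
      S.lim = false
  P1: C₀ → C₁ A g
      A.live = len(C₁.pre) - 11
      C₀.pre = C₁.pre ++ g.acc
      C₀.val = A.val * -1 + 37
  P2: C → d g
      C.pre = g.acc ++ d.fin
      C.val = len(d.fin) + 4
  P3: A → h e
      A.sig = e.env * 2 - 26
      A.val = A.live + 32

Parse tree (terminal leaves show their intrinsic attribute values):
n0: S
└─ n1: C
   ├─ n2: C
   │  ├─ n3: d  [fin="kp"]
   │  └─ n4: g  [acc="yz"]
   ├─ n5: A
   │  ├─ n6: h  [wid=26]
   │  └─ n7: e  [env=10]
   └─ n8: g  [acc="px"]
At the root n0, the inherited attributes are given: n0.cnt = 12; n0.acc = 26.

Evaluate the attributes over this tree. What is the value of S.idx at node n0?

1. n0.cnt = 12  [given at root]
2. n0.acc = 26  [given at root]
3. n3.fin = "kp"  [terminal]
4. n4.acc = "yz"  [terminal]
5. n2.pre = "yzkp"  [g.acc ++ d.fin]
6. n2.val = 6  [len(d.fin) + 4]
7. n5.live = -7  [len(C₁.pre) - 11]
8. n6.wid = 26  [terminal]
9. n7.env = 10  [terminal]
10. n5.sig = -6  [e.env * 2 - 26]
11. n5.val = 25  [A.live + 32]
12. n8.acc = "px"  [terminal]
13. n1.pre = "yzkppx"  [C₁.pre ++ g.acc]
14. n1.val = 12  [A.val * -1 + 37]
15. n0.idx = true  [C.val > 11]
16. n0.lim = false  [false]

true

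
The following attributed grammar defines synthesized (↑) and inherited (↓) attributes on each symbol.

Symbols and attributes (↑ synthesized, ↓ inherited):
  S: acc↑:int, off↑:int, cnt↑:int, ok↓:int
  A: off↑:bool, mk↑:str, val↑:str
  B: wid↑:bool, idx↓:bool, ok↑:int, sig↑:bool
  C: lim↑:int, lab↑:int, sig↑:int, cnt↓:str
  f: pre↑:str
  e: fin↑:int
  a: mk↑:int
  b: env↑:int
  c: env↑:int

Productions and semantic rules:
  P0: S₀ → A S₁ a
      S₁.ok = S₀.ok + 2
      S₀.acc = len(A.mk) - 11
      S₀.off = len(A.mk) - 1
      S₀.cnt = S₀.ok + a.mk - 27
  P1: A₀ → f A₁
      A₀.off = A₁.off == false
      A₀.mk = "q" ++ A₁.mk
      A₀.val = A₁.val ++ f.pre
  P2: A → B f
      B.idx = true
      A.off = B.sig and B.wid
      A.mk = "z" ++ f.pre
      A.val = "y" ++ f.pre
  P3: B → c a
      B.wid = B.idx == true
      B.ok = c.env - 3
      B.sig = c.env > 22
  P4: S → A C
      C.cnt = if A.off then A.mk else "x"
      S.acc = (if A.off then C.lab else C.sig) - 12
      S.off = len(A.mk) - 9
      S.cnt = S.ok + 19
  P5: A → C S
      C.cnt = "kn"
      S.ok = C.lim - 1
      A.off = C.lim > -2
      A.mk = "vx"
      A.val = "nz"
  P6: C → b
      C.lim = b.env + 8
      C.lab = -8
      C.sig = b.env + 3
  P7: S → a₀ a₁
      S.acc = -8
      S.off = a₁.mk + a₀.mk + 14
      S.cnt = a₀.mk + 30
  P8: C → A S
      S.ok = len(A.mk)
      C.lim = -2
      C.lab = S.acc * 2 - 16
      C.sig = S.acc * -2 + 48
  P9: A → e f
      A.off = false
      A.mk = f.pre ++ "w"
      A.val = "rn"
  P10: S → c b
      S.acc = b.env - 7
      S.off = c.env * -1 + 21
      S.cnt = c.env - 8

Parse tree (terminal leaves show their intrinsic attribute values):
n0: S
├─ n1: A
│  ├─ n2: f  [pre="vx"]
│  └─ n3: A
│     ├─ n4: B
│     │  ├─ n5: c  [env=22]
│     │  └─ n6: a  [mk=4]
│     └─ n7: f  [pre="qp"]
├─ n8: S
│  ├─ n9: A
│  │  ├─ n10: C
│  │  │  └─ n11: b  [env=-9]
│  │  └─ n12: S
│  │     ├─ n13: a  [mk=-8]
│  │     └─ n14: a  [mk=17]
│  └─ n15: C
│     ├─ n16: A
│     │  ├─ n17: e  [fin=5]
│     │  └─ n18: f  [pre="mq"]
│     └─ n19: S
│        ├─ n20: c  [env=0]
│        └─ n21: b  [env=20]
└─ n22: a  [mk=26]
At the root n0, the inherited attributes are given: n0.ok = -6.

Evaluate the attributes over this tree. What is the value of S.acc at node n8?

-2

1. n0.ok = -6  [given at root]
2. n2.pre = "vx"  [terminal]
3. n4.idx = true  [true]
4. n5.env = 22  [terminal]
5. n6.mk = 4  [terminal]
6. n4.wid = true  [B.idx == true]
7. n4.ok = 19  [c.env - 3]
8. n4.sig = false  [c.env > 22]
9. n7.pre = "qp"  [terminal]
10. n3.off = false  [B.sig and B.wid]
11. n3.mk = "zqp"  ["z" ++ f.pre]
12. n3.val = "yqp"  ["y" ++ f.pre]
13. n1.off = true  [A₁.off == false]
14. n1.mk = "qzqp"  ["q" ++ A₁.mk]
15. n1.val = "yqpvx"  [A₁.val ++ f.pre]
16. n8.ok = -4  [S₀.ok + 2]
17. n10.cnt = "kn"  ["kn"]
18. n11.env = -9  [terminal]
19. n10.lim = -1  [b.env + 8]
20. n10.lab = -8  [-8]
21. n10.sig = -6  [b.env + 3]
22. n12.ok = -2  [C.lim - 1]
23. n13.mk = -8  [terminal]
24. n14.mk = 17  [terminal]
25. n12.acc = -8  [-8]
26. n12.off = 23  [a₁.mk + a₀.mk + 14]
27. n12.cnt = 22  [a₀.mk + 30]
28. n9.off = true  [C.lim > -2]
29. n9.mk = "vx"  ["vx"]
30. n9.val = "nz"  ["nz"]
31. n15.cnt = "vx"  [if A.off then A.mk else "x"]
32. n17.fin = 5  [terminal]
33. n18.pre = "mq"  [terminal]
34. n16.off = false  [false]
35. n16.mk = "mqw"  [f.pre ++ "w"]
36. n16.val = "rn"  ["rn"]
37. n19.ok = 3  [len(A.mk)]
38. n20.env = 0  [terminal]
39. n21.env = 20  [terminal]
40. n19.acc = 13  [b.env - 7]
41. n19.off = 21  [c.env * -1 + 21]
42. n19.cnt = -8  [c.env - 8]
43. n15.lim = -2  [-2]
44. n15.lab = 10  [S.acc * 2 - 16]
45. n15.sig = 22  [S.acc * -2 + 48]
46. n8.acc = -2  [(if A.off then C.lab else C.sig) - 12]
47. n8.off = -7  [len(A.mk) - 9]
48. n8.cnt = 15  [S.ok + 19]
49. n22.mk = 26  [terminal]
50. n0.acc = -7  [len(A.mk) - 11]
51. n0.off = 3  [len(A.mk) - 1]
52. n0.cnt = -7  [S₀.ok + a.mk - 27]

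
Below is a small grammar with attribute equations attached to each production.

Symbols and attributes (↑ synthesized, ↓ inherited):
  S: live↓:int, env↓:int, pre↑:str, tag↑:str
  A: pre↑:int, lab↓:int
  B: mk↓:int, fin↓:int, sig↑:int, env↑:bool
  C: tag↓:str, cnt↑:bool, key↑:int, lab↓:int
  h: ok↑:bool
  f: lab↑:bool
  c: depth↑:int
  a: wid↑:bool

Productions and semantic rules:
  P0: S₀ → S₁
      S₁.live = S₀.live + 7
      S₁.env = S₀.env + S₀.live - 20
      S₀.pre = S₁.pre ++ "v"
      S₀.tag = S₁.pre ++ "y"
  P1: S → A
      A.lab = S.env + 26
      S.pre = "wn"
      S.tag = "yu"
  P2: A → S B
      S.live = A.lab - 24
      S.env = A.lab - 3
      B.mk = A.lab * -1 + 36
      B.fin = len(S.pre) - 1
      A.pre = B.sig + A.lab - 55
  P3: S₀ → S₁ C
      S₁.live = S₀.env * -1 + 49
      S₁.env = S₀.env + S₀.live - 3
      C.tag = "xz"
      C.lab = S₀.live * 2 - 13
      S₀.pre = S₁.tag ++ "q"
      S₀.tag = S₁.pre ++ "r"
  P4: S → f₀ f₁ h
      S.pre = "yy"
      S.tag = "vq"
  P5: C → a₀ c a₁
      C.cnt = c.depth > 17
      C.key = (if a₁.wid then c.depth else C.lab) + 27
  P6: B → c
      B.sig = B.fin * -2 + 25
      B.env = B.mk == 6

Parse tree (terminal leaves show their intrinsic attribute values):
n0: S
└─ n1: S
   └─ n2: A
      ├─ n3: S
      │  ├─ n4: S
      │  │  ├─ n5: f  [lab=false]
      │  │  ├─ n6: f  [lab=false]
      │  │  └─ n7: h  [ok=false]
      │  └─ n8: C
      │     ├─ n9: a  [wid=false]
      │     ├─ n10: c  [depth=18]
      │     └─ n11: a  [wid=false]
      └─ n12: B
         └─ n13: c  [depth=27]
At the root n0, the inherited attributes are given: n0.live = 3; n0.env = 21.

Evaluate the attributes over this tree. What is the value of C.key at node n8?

1. n0.live = 3  [given at root]
2. n0.env = 21  [given at root]
3. n1.live = 10  [S₀.live + 7]
4. n1.env = 4  [S₀.env + S₀.live - 20]
5. n2.lab = 30  [S.env + 26]
6. n3.live = 6  [A.lab - 24]
7. n3.env = 27  [A.lab - 3]
8. n4.live = 22  [S₀.env * -1 + 49]
9. n4.env = 30  [S₀.env + S₀.live - 3]
10. n5.lab = false  [terminal]
11. n6.lab = false  [terminal]
12. n7.ok = false  [terminal]
13. n4.pre = "yy"  ["yy"]
14. n4.tag = "vq"  ["vq"]
15. n8.tag = "xz"  ["xz"]
16. n8.lab = -1  [S₀.live * 2 - 13]
17. n9.wid = false  [terminal]
18. n10.depth = 18  [terminal]
19. n11.wid = false  [terminal]
20. n8.cnt = true  [c.depth > 17]
21. n8.key = 26  [(if a₁.wid then c.depth else C.lab) + 27]
22. n3.pre = "vqq"  [S₁.tag ++ "q"]
23. n3.tag = "yyr"  [S₁.pre ++ "r"]
24. n12.mk = 6  [A.lab * -1 + 36]
25. n12.fin = 2  [len(S.pre) - 1]
26. n13.depth = 27  [terminal]
27. n12.sig = 21  [B.fin * -2 + 25]
28. n12.env = true  [B.mk == 6]
29. n2.pre = -4  [B.sig + A.lab - 55]
30. n1.pre = "wn"  ["wn"]
31. n1.tag = "yu"  ["yu"]
32. n0.pre = "wnv"  [S₁.pre ++ "v"]
33. n0.tag = "wny"  [S₁.pre ++ "y"]

26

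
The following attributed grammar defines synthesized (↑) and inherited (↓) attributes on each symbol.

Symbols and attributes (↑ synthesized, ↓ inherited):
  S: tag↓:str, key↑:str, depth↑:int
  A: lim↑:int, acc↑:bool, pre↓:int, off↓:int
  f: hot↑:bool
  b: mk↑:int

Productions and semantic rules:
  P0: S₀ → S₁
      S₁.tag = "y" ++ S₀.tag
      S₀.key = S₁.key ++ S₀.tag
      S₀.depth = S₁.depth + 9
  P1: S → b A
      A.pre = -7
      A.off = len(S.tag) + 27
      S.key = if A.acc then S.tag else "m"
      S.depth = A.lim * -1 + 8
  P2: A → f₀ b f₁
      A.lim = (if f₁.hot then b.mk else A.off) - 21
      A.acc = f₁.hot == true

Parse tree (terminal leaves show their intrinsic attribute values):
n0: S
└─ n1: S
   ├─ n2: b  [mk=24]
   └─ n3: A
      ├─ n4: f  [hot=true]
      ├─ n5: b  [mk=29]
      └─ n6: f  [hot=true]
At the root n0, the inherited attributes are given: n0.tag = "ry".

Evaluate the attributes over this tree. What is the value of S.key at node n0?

"yryry"

1. n0.tag = "ry"  [given at root]
2. n1.tag = "yry"  ["y" ++ S₀.tag]
3. n2.mk = 24  [terminal]
4. n3.pre = -7  [-7]
5. n3.off = 30  [len(S.tag) + 27]
6. n4.hot = true  [terminal]
7. n5.mk = 29  [terminal]
8. n6.hot = true  [terminal]
9. n3.lim = 8  [(if f₁.hot then b.mk else A.off) - 21]
10. n3.acc = true  [f₁.hot == true]
11. n1.key = "yry"  [if A.acc then S.tag else "m"]
12. n1.depth = 0  [A.lim * -1 + 8]
13. n0.key = "yryry"  [S₁.key ++ S₀.tag]
14. n0.depth = 9  [S₁.depth + 9]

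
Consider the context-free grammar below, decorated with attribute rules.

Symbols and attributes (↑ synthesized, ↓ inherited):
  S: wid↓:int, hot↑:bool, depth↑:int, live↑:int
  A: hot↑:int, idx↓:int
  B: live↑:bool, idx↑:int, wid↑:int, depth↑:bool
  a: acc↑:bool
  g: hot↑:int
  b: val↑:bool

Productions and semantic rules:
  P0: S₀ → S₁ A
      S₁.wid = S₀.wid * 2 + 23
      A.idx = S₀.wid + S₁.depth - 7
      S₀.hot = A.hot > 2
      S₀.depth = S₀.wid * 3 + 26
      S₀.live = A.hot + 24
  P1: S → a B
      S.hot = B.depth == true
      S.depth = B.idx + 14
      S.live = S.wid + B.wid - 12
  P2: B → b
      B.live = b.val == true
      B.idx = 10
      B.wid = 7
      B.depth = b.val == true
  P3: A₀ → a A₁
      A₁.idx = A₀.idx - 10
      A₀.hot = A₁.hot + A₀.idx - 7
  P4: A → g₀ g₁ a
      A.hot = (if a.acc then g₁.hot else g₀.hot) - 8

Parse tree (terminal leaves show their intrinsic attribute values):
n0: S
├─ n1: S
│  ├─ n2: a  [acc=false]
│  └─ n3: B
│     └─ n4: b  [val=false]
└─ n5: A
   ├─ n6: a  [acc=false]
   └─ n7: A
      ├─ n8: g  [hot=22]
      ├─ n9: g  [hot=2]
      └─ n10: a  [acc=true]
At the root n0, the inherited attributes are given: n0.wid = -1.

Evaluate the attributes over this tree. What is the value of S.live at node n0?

27

1. n0.wid = -1  [given at root]
2. n1.wid = 21  [S₀.wid * 2 + 23]
3. n2.acc = false  [terminal]
4. n4.val = false  [terminal]
5. n3.live = false  [b.val == true]
6. n3.idx = 10  [10]
7. n3.wid = 7  [7]
8. n3.depth = false  [b.val == true]
9. n1.hot = false  [B.depth == true]
10. n1.depth = 24  [B.idx + 14]
11. n1.live = 16  [S.wid + B.wid - 12]
12. n5.idx = 16  [S₀.wid + S₁.depth - 7]
13. n6.acc = false  [terminal]
14. n7.idx = 6  [A₀.idx - 10]
15. n8.hot = 22  [terminal]
16. n9.hot = 2  [terminal]
17. n10.acc = true  [terminal]
18. n7.hot = -6  [(if a.acc then g₁.hot else g₀.hot) - 8]
19. n5.hot = 3  [A₁.hot + A₀.idx - 7]
20. n0.hot = true  [A.hot > 2]
21. n0.depth = 23  [S₀.wid * 3 + 26]
22. n0.live = 27  [A.hot + 24]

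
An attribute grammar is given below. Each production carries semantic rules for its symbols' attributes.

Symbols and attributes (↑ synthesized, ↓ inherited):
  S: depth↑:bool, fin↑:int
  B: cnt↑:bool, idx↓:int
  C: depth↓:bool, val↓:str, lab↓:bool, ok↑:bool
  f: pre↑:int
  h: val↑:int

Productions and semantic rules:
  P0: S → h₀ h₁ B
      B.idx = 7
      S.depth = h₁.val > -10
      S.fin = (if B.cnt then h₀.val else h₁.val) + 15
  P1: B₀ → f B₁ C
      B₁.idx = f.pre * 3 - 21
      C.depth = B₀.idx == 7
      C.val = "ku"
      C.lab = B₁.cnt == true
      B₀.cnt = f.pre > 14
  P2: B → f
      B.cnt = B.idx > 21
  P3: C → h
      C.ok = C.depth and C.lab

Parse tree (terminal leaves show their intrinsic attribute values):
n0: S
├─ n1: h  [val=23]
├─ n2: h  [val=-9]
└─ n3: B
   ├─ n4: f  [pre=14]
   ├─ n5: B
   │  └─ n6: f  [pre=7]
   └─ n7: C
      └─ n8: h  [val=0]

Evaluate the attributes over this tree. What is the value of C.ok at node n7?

false

1. n1.val = 23  [terminal]
2. n2.val = -9  [terminal]
3. n3.idx = 7  [7]
4. n4.pre = 14  [terminal]
5. n5.idx = 21  [f.pre * 3 - 21]
6. n6.pre = 7  [terminal]
7. n5.cnt = false  [B.idx > 21]
8. n7.depth = true  [B₀.idx == 7]
9. n7.val = "ku"  ["ku"]
10. n7.lab = false  [B₁.cnt == true]
11. n8.val = 0  [terminal]
12. n7.ok = false  [C.depth and C.lab]
13. n3.cnt = false  [f.pre > 14]
14. n0.depth = true  [h₁.val > -10]
15. n0.fin = 6  [(if B.cnt then h₀.val else h₁.val) + 15]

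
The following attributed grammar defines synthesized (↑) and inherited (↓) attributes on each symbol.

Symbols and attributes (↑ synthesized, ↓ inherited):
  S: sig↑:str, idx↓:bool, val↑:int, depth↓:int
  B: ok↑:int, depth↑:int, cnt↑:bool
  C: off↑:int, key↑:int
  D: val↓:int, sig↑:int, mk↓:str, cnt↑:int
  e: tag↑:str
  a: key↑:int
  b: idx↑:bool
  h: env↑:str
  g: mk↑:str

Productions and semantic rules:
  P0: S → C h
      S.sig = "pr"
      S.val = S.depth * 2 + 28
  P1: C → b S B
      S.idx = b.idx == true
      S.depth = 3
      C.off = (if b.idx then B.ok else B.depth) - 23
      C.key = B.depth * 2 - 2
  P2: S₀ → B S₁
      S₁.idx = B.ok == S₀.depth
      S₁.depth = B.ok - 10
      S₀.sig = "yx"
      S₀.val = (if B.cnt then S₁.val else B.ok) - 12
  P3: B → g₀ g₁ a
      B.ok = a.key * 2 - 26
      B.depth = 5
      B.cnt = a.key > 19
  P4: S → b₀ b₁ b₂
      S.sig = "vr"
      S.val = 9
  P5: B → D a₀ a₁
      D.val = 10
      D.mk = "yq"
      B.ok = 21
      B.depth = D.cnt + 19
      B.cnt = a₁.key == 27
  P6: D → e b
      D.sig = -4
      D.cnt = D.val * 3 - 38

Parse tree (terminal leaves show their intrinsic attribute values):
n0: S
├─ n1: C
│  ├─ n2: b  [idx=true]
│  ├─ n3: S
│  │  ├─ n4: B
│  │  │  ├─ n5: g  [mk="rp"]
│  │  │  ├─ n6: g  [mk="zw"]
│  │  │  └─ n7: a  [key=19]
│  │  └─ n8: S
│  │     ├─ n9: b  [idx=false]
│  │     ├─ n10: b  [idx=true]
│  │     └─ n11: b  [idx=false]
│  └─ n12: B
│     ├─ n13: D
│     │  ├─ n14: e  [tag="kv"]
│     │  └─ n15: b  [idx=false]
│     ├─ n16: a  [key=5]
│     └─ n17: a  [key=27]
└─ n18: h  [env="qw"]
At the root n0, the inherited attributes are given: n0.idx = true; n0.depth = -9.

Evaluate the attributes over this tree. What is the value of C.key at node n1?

1. n0.idx = true  [given at root]
2. n0.depth = -9  [given at root]
3. n2.idx = true  [terminal]
4. n3.idx = true  [b.idx == true]
5. n3.depth = 3  [3]
6. n5.mk = "rp"  [terminal]
7. n6.mk = "zw"  [terminal]
8. n7.key = 19  [terminal]
9. n4.ok = 12  [a.key * 2 - 26]
10. n4.depth = 5  [5]
11. n4.cnt = false  [a.key > 19]
12. n8.idx = false  [B.ok == S₀.depth]
13. n8.depth = 2  [B.ok - 10]
14. n9.idx = false  [terminal]
15. n10.idx = true  [terminal]
16. n11.idx = false  [terminal]
17. n8.sig = "vr"  ["vr"]
18. n8.val = 9  [9]
19. n3.sig = "yx"  ["yx"]
20. n3.val = 0  [(if B.cnt then S₁.val else B.ok) - 12]
21. n13.val = 10  [10]
22. n13.mk = "yq"  ["yq"]
23. n14.tag = "kv"  [terminal]
24. n15.idx = false  [terminal]
25. n13.sig = -4  [-4]
26. n13.cnt = -8  [D.val * 3 - 38]
27. n16.key = 5  [terminal]
28. n17.key = 27  [terminal]
29. n12.ok = 21  [21]
30. n12.depth = 11  [D.cnt + 19]
31. n12.cnt = true  [a₁.key == 27]
32. n1.off = -2  [(if b.idx then B.ok else B.depth) - 23]
33. n1.key = 20  [B.depth * 2 - 2]
34. n18.env = "qw"  [terminal]
35. n0.sig = "pr"  ["pr"]
36. n0.val = 10  [S.depth * 2 + 28]

20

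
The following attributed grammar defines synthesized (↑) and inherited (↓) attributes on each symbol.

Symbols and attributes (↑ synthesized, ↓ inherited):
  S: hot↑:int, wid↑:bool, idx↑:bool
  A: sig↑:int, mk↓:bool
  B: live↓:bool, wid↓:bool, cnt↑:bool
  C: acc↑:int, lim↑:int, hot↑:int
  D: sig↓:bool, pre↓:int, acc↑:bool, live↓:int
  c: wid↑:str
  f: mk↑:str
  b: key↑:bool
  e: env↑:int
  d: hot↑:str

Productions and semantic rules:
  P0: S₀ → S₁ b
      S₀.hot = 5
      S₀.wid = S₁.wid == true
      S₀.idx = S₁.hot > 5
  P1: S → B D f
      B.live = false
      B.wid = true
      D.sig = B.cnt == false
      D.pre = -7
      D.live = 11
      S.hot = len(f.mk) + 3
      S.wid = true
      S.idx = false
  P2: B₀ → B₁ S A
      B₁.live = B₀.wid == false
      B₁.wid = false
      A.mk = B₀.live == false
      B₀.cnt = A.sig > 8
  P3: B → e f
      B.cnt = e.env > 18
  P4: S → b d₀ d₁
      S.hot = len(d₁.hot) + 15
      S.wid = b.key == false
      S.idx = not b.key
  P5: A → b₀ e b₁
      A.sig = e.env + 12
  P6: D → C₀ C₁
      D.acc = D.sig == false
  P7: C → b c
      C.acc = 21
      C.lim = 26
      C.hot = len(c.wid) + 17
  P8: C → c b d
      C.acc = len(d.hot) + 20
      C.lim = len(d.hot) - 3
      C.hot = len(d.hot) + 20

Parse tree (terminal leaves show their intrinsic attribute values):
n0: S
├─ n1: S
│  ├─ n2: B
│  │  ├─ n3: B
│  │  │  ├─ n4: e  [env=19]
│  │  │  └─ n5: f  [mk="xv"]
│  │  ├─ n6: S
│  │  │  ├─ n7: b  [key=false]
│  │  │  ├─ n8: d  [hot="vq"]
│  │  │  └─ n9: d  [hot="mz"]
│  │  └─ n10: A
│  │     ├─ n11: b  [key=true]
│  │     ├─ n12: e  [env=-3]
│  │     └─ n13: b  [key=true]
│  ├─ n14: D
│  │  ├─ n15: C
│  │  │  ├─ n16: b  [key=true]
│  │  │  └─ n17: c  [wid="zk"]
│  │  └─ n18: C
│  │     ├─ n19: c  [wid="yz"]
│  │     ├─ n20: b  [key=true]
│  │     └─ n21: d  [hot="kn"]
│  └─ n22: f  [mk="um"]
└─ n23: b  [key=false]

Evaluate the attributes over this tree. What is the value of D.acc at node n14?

true

1. n2.live = false  [false]
2. n2.wid = true  [true]
3. n3.live = false  [B₀.wid == false]
4. n3.wid = false  [false]
5. n4.env = 19  [terminal]
6. n5.mk = "xv"  [terminal]
7. n3.cnt = true  [e.env > 18]
8. n7.key = false  [terminal]
9. n8.hot = "vq"  [terminal]
10. n9.hot = "mz"  [terminal]
11. n6.hot = 17  [len(d₁.hot) + 15]
12. n6.wid = true  [b.key == false]
13. n6.idx = true  [not b.key]
14. n10.mk = true  [B₀.live == false]
15. n11.key = true  [terminal]
16. n12.env = -3  [terminal]
17. n13.key = true  [terminal]
18. n10.sig = 9  [e.env + 12]
19. n2.cnt = true  [A.sig > 8]
20. n14.sig = false  [B.cnt == false]
21. n14.pre = -7  [-7]
22. n14.live = 11  [11]
23. n16.key = true  [terminal]
24. n17.wid = "zk"  [terminal]
25. n15.acc = 21  [21]
26. n15.lim = 26  [26]
27. n15.hot = 19  [len(c.wid) + 17]
28. n19.wid = "yz"  [terminal]
29. n20.key = true  [terminal]
30. n21.hot = "kn"  [terminal]
31. n18.acc = 22  [len(d.hot) + 20]
32. n18.lim = -1  [len(d.hot) - 3]
33. n18.hot = 22  [len(d.hot) + 20]
34. n14.acc = true  [D.sig == false]
35. n22.mk = "um"  [terminal]
36. n1.hot = 5  [len(f.mk) + 3]
37. n1.wid = true  [true]
38. n1.idx = false  [false]
39. n23.key = false  [terminal]
40. n0.hot = 5  [5]
41. n0.wid = true  [S₁.wid == true]
42. n0.idx = false  [S₁.hot > 5]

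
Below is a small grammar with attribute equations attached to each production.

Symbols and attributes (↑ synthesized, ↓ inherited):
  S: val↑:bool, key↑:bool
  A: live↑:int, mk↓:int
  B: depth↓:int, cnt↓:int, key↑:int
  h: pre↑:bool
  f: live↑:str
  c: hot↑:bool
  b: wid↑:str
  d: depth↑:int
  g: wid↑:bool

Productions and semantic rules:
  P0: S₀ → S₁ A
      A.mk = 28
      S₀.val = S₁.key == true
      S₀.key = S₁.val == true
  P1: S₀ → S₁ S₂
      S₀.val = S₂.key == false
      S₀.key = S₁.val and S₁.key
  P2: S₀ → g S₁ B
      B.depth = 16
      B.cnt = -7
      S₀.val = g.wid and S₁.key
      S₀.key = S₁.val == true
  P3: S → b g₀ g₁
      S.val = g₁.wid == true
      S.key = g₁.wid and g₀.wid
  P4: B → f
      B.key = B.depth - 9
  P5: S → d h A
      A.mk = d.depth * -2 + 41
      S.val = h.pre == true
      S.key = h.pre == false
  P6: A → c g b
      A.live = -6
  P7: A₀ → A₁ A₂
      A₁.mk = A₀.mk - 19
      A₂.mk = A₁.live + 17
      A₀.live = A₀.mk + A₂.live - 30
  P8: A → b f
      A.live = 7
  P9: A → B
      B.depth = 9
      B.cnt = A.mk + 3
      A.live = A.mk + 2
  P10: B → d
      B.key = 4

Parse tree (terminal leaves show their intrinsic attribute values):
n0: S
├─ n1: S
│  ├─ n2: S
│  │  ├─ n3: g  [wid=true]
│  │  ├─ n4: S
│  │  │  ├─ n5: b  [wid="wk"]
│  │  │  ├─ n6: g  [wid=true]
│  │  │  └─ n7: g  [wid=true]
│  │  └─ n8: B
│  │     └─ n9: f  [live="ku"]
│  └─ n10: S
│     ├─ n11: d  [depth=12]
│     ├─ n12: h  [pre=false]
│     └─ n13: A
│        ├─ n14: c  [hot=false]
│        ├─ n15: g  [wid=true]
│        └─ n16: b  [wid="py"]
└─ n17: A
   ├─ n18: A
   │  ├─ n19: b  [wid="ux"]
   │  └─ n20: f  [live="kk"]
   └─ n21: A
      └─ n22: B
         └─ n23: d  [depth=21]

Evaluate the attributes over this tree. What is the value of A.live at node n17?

24

1. n3.wid = true  [terminal]
2. n5.wid = "wk"  [terminal]
3. n6.wid = true  [terminal]
4. n7.wid = true  [terminal]
5. n4.val = true  [g₁.wid == true]
6. n4.key = true  [g₁.wid and g₀.wid]
7. n8.depth = 16  [16]
8. n8.cnt = -7  [-7]
9. n9.live = "ku"  [terminal]
10. n8.key = 7  [B.depth - 9]
11. n2.val = true  [g.wid and S₁.key]
12. n2.key = true  [S₁.val == true]
13. n11.depth = 12  [terminal]
14. n12.pre = false  [terminal]
15. n13.mk = 17  [d.depth * -2 + 41]
16. n14.hot = false  [terminal]
17. n15.wid = true  [terminal]
18. n16.wid = "py"  [terminal]
19. n13.live = -6  [-6]
20. n10.val = false  [h.pre == true]
21. n10.key = true  [h.pre == false]
22. n1.val = false  [S₂.key == false]
23. n1.key = true  [S₁.val and S₁.key]
24. n17.mk = 28  [28]
25. n18.mk = 9  [A₀.mk - 19]
26. n19.wid = "ux"  [terminal]
27. n20.live = "kk"  [terminal]
28. n18.live = 7  [7]
29. n21.mk = 24  [A₁.live + 17]
30. n22.depth = 9  [9]
31. n22.cnt = 27  [A.mk + 3]
32. n23.depth = 21  [terminal]
33. n22.key = 4  [4]
34. n21.live = 26  [A.mk + 2]
35. n17.live = 24  [A₀.mk + A₂.live - 30]
36. n0.val = true  [S₁.key == true]
37. n0.key = false  [S₁.val == true]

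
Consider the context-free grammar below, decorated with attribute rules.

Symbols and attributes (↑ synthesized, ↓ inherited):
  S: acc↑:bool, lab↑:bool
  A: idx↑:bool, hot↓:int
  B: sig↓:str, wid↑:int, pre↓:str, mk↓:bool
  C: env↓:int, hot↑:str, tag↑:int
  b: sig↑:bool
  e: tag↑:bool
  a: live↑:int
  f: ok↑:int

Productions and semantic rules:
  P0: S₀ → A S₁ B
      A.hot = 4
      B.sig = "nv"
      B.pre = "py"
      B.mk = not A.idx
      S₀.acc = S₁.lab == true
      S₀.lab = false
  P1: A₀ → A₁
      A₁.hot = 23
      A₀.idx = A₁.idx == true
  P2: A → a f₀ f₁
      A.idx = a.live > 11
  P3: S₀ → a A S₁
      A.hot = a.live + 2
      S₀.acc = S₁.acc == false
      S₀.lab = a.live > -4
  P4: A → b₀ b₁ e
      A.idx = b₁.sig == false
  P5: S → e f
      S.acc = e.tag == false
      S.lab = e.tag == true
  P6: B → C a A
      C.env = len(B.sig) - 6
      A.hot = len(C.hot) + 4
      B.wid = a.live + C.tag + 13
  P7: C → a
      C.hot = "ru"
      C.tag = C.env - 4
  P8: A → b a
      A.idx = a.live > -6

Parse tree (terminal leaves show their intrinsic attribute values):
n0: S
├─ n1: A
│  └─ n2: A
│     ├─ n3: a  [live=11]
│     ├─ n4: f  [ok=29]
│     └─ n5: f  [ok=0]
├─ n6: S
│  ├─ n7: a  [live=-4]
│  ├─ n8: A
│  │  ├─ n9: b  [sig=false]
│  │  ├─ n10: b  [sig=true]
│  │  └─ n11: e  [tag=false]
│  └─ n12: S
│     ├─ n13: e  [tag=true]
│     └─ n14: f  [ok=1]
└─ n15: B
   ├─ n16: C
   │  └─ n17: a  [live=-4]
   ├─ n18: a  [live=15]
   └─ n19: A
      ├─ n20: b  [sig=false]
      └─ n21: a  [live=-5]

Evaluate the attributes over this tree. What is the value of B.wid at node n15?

20

1. n1.hot = 4  [4]
2. n2.hot = 23  [23]
3. n3.live = 11  [terminal]
4. n4.ok = 29  [terminal]
5. n5.ok = 0  [terminal]
6. n2.idx = false  [a.live > 11]
7. n1.idx = false  [A₁.idx == true]
8. n7.live = -4  [terminal]
9. n8.hot = -2  [a.live + 2]
10. n9.sig = false  [terminal]
11. n10.sig = true  [terminal]
12. n11.tag = false  [terminal]
13. n8.idx = false  [b₁.sig == false]
14. n13.tag = true  [terminal]
15. n14.ok = 1  [terminal]
16. n12.acc = false  [e.tag == false]
17. n12.lab = true  [e.tag == true]
18. n6.acc = true  [S₁.acc == false]
19. n6.lab = false  [a.live > -4]
20. n15.sig = "nv"  ["nv"]
21. n15.pre = "py"  ["py"]
22. n15.mk = true  [not A.idx]
23. n16.env = -4  [len(B.sig) - 6]
24. n17.live = -4  [terminal]
25. n16.hot = "ru"  ["ru"]
26. n16.tag = -8  [C.env - 4]
27. n18.live = 15  [terminal]
28. n19.hot = 6  [len(C.hot) + 4]
29. n20.sig = false  [terminal]
30. n21.live = -5  [terminal]
31. n19.idx = true  [a.live > -6]
32. n15.wid = 20  [a.live + C.tag + 13]
33. n0.acc = false  [S₁.lab == true]
34. n0.lab = false  [false]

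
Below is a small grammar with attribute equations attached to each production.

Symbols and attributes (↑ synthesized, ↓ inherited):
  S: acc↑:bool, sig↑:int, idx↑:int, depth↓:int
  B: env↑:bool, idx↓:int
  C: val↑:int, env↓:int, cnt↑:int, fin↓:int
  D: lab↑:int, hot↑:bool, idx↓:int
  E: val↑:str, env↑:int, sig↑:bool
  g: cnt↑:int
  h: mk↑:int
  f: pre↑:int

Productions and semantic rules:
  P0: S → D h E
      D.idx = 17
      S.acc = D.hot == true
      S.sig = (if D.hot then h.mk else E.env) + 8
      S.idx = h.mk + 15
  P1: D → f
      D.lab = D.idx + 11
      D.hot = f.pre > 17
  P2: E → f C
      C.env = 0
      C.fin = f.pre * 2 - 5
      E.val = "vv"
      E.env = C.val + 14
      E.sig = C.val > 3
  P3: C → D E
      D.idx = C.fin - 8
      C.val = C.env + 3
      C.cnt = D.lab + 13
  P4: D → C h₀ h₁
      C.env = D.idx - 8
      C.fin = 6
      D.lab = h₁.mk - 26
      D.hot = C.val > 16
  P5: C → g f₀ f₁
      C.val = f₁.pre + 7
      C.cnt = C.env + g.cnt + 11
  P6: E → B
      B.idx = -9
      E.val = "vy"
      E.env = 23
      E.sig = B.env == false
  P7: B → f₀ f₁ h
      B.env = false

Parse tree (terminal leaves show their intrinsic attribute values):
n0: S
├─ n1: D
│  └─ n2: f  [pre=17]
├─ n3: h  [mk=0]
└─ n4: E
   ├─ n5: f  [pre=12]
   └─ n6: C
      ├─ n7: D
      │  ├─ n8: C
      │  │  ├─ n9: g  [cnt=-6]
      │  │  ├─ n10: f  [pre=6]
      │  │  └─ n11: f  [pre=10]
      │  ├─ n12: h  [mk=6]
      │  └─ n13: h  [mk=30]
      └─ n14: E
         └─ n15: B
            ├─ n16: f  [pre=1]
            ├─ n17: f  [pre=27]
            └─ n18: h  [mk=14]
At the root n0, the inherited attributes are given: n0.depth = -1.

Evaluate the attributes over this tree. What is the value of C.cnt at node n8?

1. n0.depth = -1  [given at root]
2. n1.idx = 17  [17]
3. n2.pre = 17  [terminal]
4. n1.lab = 28  [D.idx + 11]
5. n1.hot = false  [f.pre > 17]
6. n3.mk = 0  [terminal]
7. n5.pre = 12  [terminal]
8. n6.env = 0  [0]
9. n6.fin = 19  [f.pre * 2 - 5]
10. n7.idx = 11  [C.fin - 8]
11. n8.env = 3  [D.idx - 8]
12. n8.fin = 6  [6]
13. n9.cnt = -6  [terminal]
14. n10.pre = 6  [terminal]
15. n11.pre = 10  [terminal]
16. n8.val = 17  [f₁.pre + 7]
17. n8.cnt = 8  [C.env + g.cnt + 11]
18. n12.mk = 6  [terminal]
19. n13.mk = 30  [terminal]
20. n7.lab = 4  [h₁.mk - 26]
21. n7.hot = true  [C.val > 16]
22. n15.idx = -9  [-9]
23. n16.pre = 1  [terminal]
24. n17.pre = 27  [terminal]
25. n18.mk = 14  [terminal]
26. n15.env = false  [false]
27. n14.val = "vy"  ["vy"]
28. n14.env = 23  [23]
29. n14.sig = true  [B.env == false]
30. n6.val = 3  [C.env + 3]
31. n6.cnt = 17  [D.lab + 13]
32. n4.val = "vv"  ["vv"]
33. n4.env = 17  [C.val + 14]
34. n4.sig = false  [C.val > 3]
35. n0.acc = false  [D.hot == true]
36. n0.sig = 25  [(if D.hot then h.mk else E.env) + 8]
37. n0.idx = 15  [h.mk + 15]

8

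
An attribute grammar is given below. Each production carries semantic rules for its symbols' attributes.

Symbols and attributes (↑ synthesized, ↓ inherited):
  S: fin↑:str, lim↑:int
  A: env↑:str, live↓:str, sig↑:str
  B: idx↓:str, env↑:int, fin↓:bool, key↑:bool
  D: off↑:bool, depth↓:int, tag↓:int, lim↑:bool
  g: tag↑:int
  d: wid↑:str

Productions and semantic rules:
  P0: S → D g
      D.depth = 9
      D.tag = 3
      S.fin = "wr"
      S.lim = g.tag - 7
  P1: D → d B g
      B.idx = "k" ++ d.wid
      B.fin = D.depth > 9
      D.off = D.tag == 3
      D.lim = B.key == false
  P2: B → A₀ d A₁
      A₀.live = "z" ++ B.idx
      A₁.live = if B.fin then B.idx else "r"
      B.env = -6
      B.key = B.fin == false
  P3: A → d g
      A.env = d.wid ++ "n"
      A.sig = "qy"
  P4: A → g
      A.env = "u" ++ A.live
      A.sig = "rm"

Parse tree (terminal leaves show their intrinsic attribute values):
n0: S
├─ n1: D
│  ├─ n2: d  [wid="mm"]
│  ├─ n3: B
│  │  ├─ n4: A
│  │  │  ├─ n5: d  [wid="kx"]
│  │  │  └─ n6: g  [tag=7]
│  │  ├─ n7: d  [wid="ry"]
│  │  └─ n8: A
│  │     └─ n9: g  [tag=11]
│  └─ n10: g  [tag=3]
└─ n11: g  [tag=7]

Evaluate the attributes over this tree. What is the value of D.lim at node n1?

false

1. n1.depth = 9  [9]
2. n1.tag = 3  [3]
3. n2.wid = "mm"  [terminal]
4. n3.idx = "kmm"  ["k" ++ d.wid]
5. n3.fin = false  [D.depth > 9]
6. n4.live = "zkmm"  ["z" ++ B.idx]
7. n5.wid = "kx"  [terminal]
8. n6.tag = 7  [terminal]
9. n4.env = "kxn"  [d.wid ++ "n"]
10. n4.sig = "qy"  ["qy"]
11. n7.wid = "ry"  [terminal]
12. n8.live = "r"  [if B.fin then B.idx else "r"]
13. n9.tag = 11  [terminal]
14. n8.env = "ur"  ["u" ++ A.live]
15. n8.sig = "rm"  ["rm"]
16. n3.env = -6  [-6]
17. n3.key = true  [B.fin == false]
18. n10.tag = 3  [terminal]
19. n1.off = true  [D.tag == 3]
20. n1.lim = false  [B.key == false]
21. n11.tag = 7  [terminal]
22. n0.fin = "wr"  ["wr"]
23. n0.lim = 0  [g.tag - 7]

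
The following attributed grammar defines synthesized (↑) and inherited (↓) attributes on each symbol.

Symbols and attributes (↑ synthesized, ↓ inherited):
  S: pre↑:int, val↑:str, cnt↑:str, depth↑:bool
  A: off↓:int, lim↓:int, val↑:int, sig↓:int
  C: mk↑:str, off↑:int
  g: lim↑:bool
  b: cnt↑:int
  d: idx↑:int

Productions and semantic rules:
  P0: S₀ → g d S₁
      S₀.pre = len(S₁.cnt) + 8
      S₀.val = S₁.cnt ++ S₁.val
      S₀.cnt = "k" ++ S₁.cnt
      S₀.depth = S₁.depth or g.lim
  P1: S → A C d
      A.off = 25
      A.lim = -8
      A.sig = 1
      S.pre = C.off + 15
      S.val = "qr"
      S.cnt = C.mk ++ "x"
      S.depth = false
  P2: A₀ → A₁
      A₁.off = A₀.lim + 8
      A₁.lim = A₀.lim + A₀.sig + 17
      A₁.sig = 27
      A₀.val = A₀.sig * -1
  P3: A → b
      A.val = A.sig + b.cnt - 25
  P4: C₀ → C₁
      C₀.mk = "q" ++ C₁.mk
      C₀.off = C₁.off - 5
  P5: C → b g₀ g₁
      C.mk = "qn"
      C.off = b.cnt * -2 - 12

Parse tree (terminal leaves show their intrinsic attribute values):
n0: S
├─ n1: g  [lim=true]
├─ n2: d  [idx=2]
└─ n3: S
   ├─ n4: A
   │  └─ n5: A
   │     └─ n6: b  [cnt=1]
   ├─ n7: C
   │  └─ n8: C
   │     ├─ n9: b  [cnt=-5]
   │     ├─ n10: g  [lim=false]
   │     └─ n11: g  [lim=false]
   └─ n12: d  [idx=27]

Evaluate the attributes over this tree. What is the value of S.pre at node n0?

12

1. n1.lim = true  [terminal]
2. n2.idx = 2  [terminal]
3. n4.off = 25  [25]
4. n4.lim = -8  [-8]
5. n4.sig = 1  [1]
6. n5.off = 0  [A₀.lim + 8]
7. n5.lim = 10  [A₀.lim + A₀.sig + 17]
8. n5.sig = 27  [27]
9. n6.cnt = 1  [terminal]
10. n5.val = 3  [A.sig + b.cnt - 25]
11. n4.val = -1  [A₀.sig * -1]
12. n9.cnt = -5  [terminal]
13. n10.lim = false  [terminal]
14. n11.lim = false  [terminal]
15. n8.mk = "qn"  ["qn"]
16. n8.off = -2  [b.cnt * -2 - 12]
17. n7.mk = "qqn"  ["q" ++ C₁.mk]
18. n7.off = -7  [C₁.off - 5]
19. n12.idx = 27  [terminal]
20. n3.pre = 8  [C.off + 15]
21. n3.val = "qr"  ["qr"]
22. n3.cnt = "qqnx"  [C.mk ++ "x"]
23. n3.depth = false  [false]
24. n0.pre = 12  [len(S₁.cnt) + 8]
25. n0.val = "qqnxqr"  [S₁.cnt ++ S₁.val]
26. n0.cnt = "kqqnx"  ["k" ++ S₁.cnt]
27. n0.depth = true  [S₁.depth or g.lim]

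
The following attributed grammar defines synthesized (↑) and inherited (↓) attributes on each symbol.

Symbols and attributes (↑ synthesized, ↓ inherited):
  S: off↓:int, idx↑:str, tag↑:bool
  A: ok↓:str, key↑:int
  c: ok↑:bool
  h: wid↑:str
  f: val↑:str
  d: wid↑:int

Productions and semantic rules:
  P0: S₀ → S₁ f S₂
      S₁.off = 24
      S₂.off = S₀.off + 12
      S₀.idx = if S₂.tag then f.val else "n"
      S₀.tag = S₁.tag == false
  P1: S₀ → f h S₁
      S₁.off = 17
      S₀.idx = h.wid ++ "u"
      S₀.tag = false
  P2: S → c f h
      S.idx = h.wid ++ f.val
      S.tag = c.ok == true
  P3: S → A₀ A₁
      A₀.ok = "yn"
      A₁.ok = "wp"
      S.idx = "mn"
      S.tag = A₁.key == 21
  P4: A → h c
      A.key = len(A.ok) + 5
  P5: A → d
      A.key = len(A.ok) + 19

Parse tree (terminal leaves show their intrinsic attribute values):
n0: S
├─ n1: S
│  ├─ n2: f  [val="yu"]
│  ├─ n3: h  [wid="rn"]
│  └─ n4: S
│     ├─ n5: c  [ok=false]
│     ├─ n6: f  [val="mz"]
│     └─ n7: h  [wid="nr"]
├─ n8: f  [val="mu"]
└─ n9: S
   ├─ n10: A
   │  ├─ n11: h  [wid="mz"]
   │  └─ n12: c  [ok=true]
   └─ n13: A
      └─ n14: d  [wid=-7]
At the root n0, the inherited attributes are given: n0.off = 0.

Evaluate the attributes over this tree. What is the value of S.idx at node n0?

"mu"

1. n0.off = 0  [given at root]
2. n1.off = 24  [24]
3. n2.val = "yu"  [terminal]
4. n3.wid = "rn"  [terminal]
5. n4.off = 17  [17]
6. n5.ok = false  [terminal]
7. n6.val = "mz"  [terminal]
8. n7.wid = "nr"  [terminal]
9. n4.idx = "nrmz"  [h.wid ++ f.val]
10. n4.tag = false  [c.ok == true]
11. n1.idx = "rnu"  [h.wid ++ "u"]
12. n1.tag = false  [false]
13. n8.val = "mu"  [terminal]
14. n9.off = 12  [S₀.off + 12]
15. n10.ok = "yn"  ["yn"]
16. n11.wid = "mz"  [terminal]
17. n12.ok = true  [terminal]
18. n10.key = 7  [len(A.ok) + 5]
19. n13.ok = "wp"  ["wp"]
20. n14.wid = -7  [terminal]
21. n13.key = 21  [len(A.ok) + 19]
22. n9.idx = "mn"  ["mn"]
23. n9.tag = true  [A₁.key == 21]
24. n0.idx = "mu"  [if S₂.tag then f.val else "n"]
25. n0.tag = true  [S₁.tag == false]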